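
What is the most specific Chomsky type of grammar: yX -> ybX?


LHS has context (more than one symbol) and |LHS| ≤ |RHS|
Classification: Type 1 (Context-Sensitive)


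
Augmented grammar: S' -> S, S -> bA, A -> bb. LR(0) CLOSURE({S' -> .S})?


Start: S' -> .S
For each item with dot before a nonterminal B, add B -> .γ for every B-production
Closure: [S' -> .S, S -> .bA]


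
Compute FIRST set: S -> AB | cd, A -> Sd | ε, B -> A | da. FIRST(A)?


Per alternative of A: FIRST(Sd) = {c, d}; FIRST(ε) = {ε}
FIRST(A) = {c, d, ε}


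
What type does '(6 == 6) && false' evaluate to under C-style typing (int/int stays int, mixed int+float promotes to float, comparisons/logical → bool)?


Operand types: bool && bool
Rule: logical operators take bool operands and yield bool
Result type: bool


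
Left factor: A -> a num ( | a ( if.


Common prefix: 'a'
Factored: A -> a A', A' -> num ( | ( if


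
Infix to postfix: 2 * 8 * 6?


Left to right (same or higher precedence on left)
Postfix: 2 8 * 6 *


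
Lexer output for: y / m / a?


Scan left to right, longest-match per lexeme
Tokens: ID(y), OP(/), ID(m), OP(/), ID(a)


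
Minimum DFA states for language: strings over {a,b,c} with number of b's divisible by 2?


Track (count of b) mod 2: states 0..1, accept at 0
Minimal DFA: 2 states


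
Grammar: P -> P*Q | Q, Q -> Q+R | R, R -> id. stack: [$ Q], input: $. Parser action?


lookahead ∉ {+} so Q won't extend; reduce P -> Q
Action: reduce (P -> Q)


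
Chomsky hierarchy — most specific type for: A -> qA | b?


Right-linear: every RHS is a terminal or a terminal followed by one nonterminal
Classification: Type 3 (Regular)


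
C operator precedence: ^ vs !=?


'!=' is equality (level 6); '^' is bitwise XOR (level 4)
Higher level binds tighter
'!=' has higher precedence than '^'


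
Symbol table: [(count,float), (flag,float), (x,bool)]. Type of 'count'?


Lookup 'count' → type float


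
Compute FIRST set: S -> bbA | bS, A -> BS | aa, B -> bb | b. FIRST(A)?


Per alternative of A: FIRST(BS) = {b}; FIRST(aa) = {a}
FIRST(A) = {a, b}


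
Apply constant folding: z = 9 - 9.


9 - 9 = 0 at compile time
Optimized: z = 0


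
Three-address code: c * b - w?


Break into single-operator statements:
t1 = c * b
t2 = t1 - w


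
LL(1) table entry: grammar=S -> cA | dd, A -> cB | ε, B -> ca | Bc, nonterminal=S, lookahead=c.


For [S, c]: 'c' ∈ FIRST(cA)
Entry: S -> cA


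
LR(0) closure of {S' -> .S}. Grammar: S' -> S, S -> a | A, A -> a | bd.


Start: S' -> .S
For each item with dot before a nonterminal B, add B -> .γ for every B-production
Closure: [S' -> .S, S -> .a, S -> .A, A -> .a, A -> .bd]


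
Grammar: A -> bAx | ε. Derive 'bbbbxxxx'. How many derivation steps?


Derivation: A => bAx => bbAxx => bbbAxxx => bbbbAxxxx => bbbbxxxx
Steps: 5


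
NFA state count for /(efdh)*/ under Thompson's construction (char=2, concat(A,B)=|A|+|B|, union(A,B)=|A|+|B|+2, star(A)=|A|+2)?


Syntax tree has 4 char leaf(s), 0 union(s), 1 star(s)
chars contribute 4×2 = 8; each union adds +2; each star adds +2
Total: 8 + 0 + 2 = 10 states


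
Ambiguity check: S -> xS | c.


right-linear, alternatives start with distinct terminals 'x' vs 'c': unique leftmost derivation
Unambiguous


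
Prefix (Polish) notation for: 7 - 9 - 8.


left-to-right (same/higher precedence on left): tree is (- (- 7 9) 8)
Prefix: - - 7 9 8


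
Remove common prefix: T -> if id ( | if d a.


Common prefix: 'if'
Factored: T -> if T', T' -> id ( | d a


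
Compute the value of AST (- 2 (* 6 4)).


Evaluate inner: (* 6 4) = 24
Evaluate root: (- 2 24) = -22
Result: -22


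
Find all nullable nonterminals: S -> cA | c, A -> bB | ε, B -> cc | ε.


A nonterminal is nullable iff some alternative derives ε (directly, or every symbol in it is nullable)
Nullable: {A, B}


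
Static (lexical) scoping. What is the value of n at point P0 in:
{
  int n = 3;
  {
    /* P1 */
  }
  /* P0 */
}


n declared in the same block as P0
n = 3


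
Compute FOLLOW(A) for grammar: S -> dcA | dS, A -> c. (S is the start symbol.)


$ ∈ FOLLOW(S). For each A -> αBβ: add FIRST(β)\{ε} to FOLLOW(B); if β nullable, add FOLLOW(A).
FOLLOW(A) = {$}


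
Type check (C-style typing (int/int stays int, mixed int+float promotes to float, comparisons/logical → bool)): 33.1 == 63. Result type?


Operand types: float == int
Rule: comparison yields bool
Result type: bool


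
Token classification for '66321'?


Pattern: digits only
Type: INTEGER_LITERAL


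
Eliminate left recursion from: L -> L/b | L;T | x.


Left-recursive alternatives: L/b, L;T; non-recursive: x
Introduce L': L -> xL', L' -> /bL' | ;TL' | ε


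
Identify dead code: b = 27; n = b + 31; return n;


b is read by n's definition; n is returned
No dead code


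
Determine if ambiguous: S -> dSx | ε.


balanced d^n…x^n: each string has a unique parse
Unambiguous


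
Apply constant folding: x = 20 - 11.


20 - 11 = 9 at compile time
Optimized: x = 9


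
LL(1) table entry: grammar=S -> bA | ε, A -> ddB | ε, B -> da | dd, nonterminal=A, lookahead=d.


For [A, d]: 'd' ∈ FIRST(ddB)
Entry: A -> ddB


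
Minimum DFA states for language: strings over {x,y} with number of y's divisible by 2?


Track (count of y) mod 2: states 0..1, accept at 0
Minimal DFA: 2 states


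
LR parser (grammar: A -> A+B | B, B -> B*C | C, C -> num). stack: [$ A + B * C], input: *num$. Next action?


handle 'B*C' on top
Action: reduce (B -> B*C)


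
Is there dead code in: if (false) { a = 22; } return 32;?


condition is constant false, so the whole block is unreachable
Dead: 'if (false) { a = 22; }'


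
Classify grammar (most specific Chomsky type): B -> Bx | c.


Left-linear: every RHS is a terminal or one nonterminal followed by a terminal
Classification: Type 3 (Regular)


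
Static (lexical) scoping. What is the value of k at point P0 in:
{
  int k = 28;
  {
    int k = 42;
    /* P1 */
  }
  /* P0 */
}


k declared in the same block as P0
k = 28


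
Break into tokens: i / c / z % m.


Scan left to right, longest-match per lexeme
Tokens: ID(i), OP(/), ID(c), OP(/), ID(z), OP(%), ID(m)


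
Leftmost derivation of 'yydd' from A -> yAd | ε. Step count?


Derivation: A => yAd => yyAdd => yydd
Steps: 3


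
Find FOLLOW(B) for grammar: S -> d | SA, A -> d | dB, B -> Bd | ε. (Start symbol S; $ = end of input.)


$ ∈ FOLLOW(S). For each A -> αBβ: add FIRST(β)\{ε} to FOLLOW(B); if β nullable, add FOLLOW(A).
FOLLOW(B) = {$, d}


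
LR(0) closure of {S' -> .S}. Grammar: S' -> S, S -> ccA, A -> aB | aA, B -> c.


Start: S' -> .S
For each item with dot before a nonterminal B, add B -> .γ for every B-production
Closure: [S' -> .S, S -> .ccA]


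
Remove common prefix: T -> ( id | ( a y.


Common prefix: '('
Factored: T -> ( T', T' -> id | a y


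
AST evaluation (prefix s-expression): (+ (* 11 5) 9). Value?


Evaluate inner: (* 11 5) = 55
Evaluate root: (+ 55 9) = 64
Result: 64


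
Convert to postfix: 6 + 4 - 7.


Left to right (same or higher precedence on left)
Postfix: 6 4 + 7 -


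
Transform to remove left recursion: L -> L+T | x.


Left-recursive alternatives: L+T; non-recursive: x
Introduce L': L -> xL', L' -> +TL' | ε


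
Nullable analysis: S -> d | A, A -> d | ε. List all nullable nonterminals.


A nonterminal is nullable iff some alternative derives ε (directly, or every symbol in it is nullable)
Nullable: {A, S}


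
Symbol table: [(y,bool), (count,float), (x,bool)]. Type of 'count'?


Lookup 'count' → type float


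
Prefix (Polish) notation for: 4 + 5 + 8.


left-to-right (same/higher precedence on left): tree is (+ (+ 4 5) 8)
Prefix: + + 4 5 8


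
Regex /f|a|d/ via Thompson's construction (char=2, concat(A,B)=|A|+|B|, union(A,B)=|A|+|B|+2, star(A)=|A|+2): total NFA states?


Syntax tree has 3 char leaf(s), 2 union(s), 0 star(s)
chars contribute 3×2 = 6; each union adds +2; each star adds +2
Total: 6 + 4 + 0 = 10 states


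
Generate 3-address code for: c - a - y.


Break into single-operator statements:
t1 = c - a
t2 = t1 - y


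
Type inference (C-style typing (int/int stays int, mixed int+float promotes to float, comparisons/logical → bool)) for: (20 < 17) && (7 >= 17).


Operand types: bool && bool
Rule: logical operators take bool operands and yield bool
Result type: bool


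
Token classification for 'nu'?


Pattern: letter/underscore followed by alphanumerics, not a keyword
Type: IDENTIFIER


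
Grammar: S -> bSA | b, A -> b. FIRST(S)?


Per alternative of S: FIRST(bSA) = {b}; FIRST(b) = {b}
FIRST(S) = {b}


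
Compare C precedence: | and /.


'/' is multiplicative (level 10); '|' is bitwise OR (level 3)
Higher level binds tighter
'/' has higher precedence than '|'


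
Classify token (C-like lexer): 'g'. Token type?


Pattern: letter/underscore followed by alphanumerics, not a keyword
Type: IDENTIFIER


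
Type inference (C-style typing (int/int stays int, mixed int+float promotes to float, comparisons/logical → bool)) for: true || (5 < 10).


Operand types: bool || bool
Rule: logical operators take bool operands and yield bool
Result type: bool


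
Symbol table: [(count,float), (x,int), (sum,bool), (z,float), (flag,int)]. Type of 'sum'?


Lookup 'sum' → type bool


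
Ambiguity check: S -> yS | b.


right-linear, alternatives start with distinct terminals 'y' vs 'b': unique leftmost derivation
Unambiguous


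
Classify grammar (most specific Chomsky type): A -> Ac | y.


Left-linear: every RHS is a terminal or one nonterminal followed by a terminal
Classification: Type 3 (Regular)


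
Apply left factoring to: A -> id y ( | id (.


Common prefix: 'id'
Factored: A -> id A', A' -> y ( | (


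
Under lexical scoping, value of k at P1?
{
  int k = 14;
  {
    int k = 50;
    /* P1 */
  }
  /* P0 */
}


k declared in the same block as P1
k = 50


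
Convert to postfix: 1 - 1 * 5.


* has higher precedence, evaluate 1*5 first
Postfix: 1 1 5 * -


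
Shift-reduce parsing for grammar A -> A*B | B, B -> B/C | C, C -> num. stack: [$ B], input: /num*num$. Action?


shift '/' to continue B -> B/C
Action: shift


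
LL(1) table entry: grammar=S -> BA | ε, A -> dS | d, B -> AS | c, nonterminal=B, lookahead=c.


For [B, c]: 'c' ∈ FIRST(c)
Entry: B -> c


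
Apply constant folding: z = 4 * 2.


4 * 2 = 8 at compile time
Optimized: z = 8


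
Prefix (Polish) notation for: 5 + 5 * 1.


'*' binds tighter: tree is (+ 5 (* 5 1))
Prefix: + 5 * 5 1


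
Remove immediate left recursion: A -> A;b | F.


Left-recursive alternatives: A;b; non-recursive: F
Introduce A': A -> FA', A' -> ;bA' | ε


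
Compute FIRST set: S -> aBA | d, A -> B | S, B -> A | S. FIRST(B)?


Per alternative of B: FIRST(A) = {a, d}; FIRST(S) = {a, d}
FIRST(B) = {a, d}


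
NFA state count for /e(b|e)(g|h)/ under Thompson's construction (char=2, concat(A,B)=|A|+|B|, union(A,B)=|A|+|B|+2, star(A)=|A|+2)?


Syntax tree has 5 char leaf(s), 2 union(s), 0 star(s)
chars contribute 5×2 = 10; each union adds +2; each star adds +2
Total: 10 + 4 + 0 = 14 states


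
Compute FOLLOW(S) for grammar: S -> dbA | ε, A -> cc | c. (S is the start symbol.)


$ ∈ FOLLOW(S). For each A -> αBβ: add FIRST(β)\{ε} to FOLLOW(B); if β nullable, add FOLLOW(A).
FOLLOW(S) = {$}


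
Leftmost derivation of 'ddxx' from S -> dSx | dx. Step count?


Derivation: S => dSx => ddxx
Steps: 2


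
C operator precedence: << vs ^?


'<<' is shift (level 8); '^' is bitwise XOR (level 4)
Higher level binds tighter
'<<' has higher precedence than '^'


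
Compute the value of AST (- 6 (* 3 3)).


Evaluate inner: (* 3 3) = 9
Evaluate root: (- 6 9) = -3
Result: -3


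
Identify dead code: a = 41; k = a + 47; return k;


a is read by k's definition; k is returned
No dead code


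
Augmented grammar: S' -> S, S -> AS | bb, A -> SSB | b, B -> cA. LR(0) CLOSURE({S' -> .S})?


Start: S' -> .S
For each item with dot before a nonterminal B, add B -> .γ for every B-production
Closure: [S' -> .S, S -> .AS, S -> .bb, A -> .SSB, A -> .b]


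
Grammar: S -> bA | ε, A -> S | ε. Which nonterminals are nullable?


A nonterminal is nullable iff some alternative derives ε (directly, or every symbol in it is nullable)
Nullable: {A, S}


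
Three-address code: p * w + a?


Break into single-operator statements:
t1 = p * w
t2 = t1 + a


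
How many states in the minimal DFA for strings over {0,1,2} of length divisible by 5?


Track length mod 5: states 0..4, accept at 0
Minimal DFA: 5 states


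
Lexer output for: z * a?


Scan left to right, longest-match per lexeme
Tokens: ID(z), OP(*), ID(a)


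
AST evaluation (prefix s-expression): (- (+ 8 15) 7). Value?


Evaluate inner: (+ 8 15) = 23
Evaluate root: (- 23 7) = 16
Result: 16


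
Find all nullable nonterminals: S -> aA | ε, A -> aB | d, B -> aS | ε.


A nonterminal is nullable iff some alternative derives ε (directly, or every symbol in it is nullable)
Nullable: {B, S}


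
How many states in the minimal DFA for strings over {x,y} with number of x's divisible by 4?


Track (count of x) mod 4: states 0..3, accept at 0
Minimal DFA: 4 states


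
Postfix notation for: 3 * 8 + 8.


Left to right (same or higher precedence on left)
Postfix: 3 8 * 8 +


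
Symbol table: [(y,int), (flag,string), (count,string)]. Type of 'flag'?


Lookup 'flag' → type string


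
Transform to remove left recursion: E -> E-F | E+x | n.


Left-recursive alternatives: E-F, E+x; non-recursive: n
Introduce E': E -> nE', E' -> -FE' | +xE' | ε


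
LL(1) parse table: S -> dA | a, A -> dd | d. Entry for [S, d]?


For [S, d]: 'd' ∈ FIRST(dA)
Entry: S -> dA


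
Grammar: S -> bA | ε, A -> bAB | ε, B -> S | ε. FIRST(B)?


Per alternative of B: FIRST(S) = {b, ε}; FIRST(ε) = {ε}
FIRST(B) = {b, ε}


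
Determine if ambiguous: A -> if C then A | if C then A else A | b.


dangling else: 'if C then if C then b else b' parses two ways
Ambiguous


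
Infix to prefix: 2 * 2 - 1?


left-to-right (same/higher precedence on left): tree is (- (* 2 2) 1)
Prefix: - * 2 2 1


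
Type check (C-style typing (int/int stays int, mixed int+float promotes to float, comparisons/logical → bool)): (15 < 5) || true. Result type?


Operand types: bool || bool
Rule: logical operators take bool operands and yield bool
Result type: bool


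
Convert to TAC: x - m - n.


Break into single-operator statements:
t1 = x - m
t2 = t1 - n


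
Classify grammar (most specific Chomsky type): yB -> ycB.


LHS has context (more than one symbol) and |LHS| ≤ |RHS|
Classification: Type 1 (Context-Sensitive)


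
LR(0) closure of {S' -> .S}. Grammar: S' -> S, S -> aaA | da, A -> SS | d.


Start: S' -> .S
For each item with dot before a nonterminal B, add B -> .γ for every B-production
Closure: [S' -> .S, S -> .aaA, S -> .da]


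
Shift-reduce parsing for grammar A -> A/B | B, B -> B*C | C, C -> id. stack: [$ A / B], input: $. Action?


handle 'A/B' on top; lookahead ∈ FOLLOW(A) = {/, $}
Action: reduce (A -> A/B)


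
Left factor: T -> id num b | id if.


Common prefix: 'id'
Factored: T -> id T', T' -> num b | if


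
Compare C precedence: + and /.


'/' is multiplicative (level 10); '+' is additive (level 9)
Higher level binds tighter
'/' has higher precedence than '+'


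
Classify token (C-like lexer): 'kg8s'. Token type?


Pattern: letter/underscore followed by alphanumerics, not a keyword
Type: IDENTIFIER


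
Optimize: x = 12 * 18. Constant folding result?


12 * 18 = 216 at compile time
Optimized: x = 216


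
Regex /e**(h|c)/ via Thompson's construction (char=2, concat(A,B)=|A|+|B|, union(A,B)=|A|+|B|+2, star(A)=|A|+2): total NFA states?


Syntax tree has 3 char leaf(s), 1 union(s), 2 star(s)
chars contribute 3×2 = 6; each union adds +2; each star adds +2
Total: 6 + 2 + 4 = 12 states


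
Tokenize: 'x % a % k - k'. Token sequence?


Scan left to right, longest-match per lexeme
Tokens: ID(x), OP(%), ID(a), OP(%), ID(k), OP(-), ID(k)


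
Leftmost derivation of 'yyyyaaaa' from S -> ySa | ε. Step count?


Derivation: S => ySa => yySaa => yyySaaa => yyyySaaaa => yyyyaaaa
Steps: 5


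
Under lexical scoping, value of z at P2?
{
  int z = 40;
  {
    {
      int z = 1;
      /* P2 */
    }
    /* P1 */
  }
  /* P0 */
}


z declared in the same block as P2
z = 1


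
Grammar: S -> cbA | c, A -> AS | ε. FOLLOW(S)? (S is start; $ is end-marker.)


$ ∈ FOLLOW(S). For each A -> αBβ: add FIRST(β)\{ε} to FOLLOW(B); if β nullable, add FOLLOW(A).
FOLLOW(S) = {$, c}


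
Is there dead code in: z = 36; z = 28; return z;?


first assignment to z is overwritten before any read
Dead: 'z = 36'


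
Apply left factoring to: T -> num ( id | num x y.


Common prefix: 'num'
Factored: T -> num T', T' -> ( id | x y


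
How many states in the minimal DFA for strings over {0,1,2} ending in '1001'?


Track the longest suffix of input matching a prefix of '1001': 5 classes (prefixes of length 0..4)
Minimal DFA: 5 states


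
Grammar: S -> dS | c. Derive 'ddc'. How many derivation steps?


Derivation: S => dS => ddS => ddc
Steps: 3


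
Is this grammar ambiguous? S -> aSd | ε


balanced a^n…d^n: each string has a unique parse
Unambiguous


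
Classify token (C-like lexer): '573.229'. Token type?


Pattern: digits with a decimal point
Type: FLOAT_LITERAL


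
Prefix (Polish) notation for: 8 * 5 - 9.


left-to-right (same/higher precedence on left): tree is (- (* 8 5) 9)
Prefix: - * 8 5 9


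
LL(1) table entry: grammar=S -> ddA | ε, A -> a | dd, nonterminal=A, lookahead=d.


For [A, d]: 'd' ∈ FIRST(dd)
Entry: A -> dd


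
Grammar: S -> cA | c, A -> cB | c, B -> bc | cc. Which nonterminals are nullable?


A nonterminal is nullable iff some alternative derives ε (directly, or every symbol in it is nullable)
Nullable: {}


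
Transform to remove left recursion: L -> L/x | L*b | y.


Left-recursive alternatives: L/x, L*b; non-recursive: y
Introduce L': L -> yL', L' -> /xL' | *bL' | ε


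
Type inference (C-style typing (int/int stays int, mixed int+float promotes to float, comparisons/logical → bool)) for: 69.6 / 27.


Operand types: float / int
Rule: mixed int/float promotes to float; int/int stays int
Result type: float


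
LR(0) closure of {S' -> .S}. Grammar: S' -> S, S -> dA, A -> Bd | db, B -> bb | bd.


Start: S' -> .S
For each item with dot before a nonterminal B, add B -> .γ for every B-production
Closure: [S' -> .S, S -> .dA]


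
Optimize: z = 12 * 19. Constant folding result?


12 * 19 = 228 at compile time
Optimized: z = 228


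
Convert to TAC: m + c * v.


Break into single-operator statements:
t1 = c * v
t2 = m + t1


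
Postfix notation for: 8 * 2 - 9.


Left to right (same or higher precedence on left)
Postfix: 8 2 * 9 -


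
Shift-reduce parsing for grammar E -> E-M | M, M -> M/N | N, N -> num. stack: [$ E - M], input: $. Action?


handle 'E-M' on top; lookahead ∈ FOLLOW(E) = {-, $}
Action: reduce (E -> E-M)


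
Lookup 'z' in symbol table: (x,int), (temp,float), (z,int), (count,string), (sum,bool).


Lookup 'z' → type int


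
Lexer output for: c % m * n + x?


Scan left to right, longest-match per lexeme
Tokens: ID(c), OP(%), ID(m), OP(*), ID(n), OP(+), ID(x)


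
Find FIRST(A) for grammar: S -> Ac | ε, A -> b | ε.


Per alternative of A: FIRST(b) = {b}; FIRST(ε) = {ε}
FIRST(A) = {b, ε}


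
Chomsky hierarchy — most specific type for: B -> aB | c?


Right-linear: every RHS is a terminal or a terminal followed by one nonterminal
Classification: Type 3 (Regular)


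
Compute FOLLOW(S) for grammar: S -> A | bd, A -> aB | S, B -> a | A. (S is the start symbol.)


$ ∈ FOLLOW(S). For each A -> αBβ: add FIRST(β)\{ε} to FOLLOW(B); if β nullable, add FOLLOW(A).
FOLLOW(S) = {$}


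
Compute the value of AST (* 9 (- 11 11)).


Evaluate inner: (- 11 11) = 0
Evaluate root: (* 9 0) = 0
Result: 0


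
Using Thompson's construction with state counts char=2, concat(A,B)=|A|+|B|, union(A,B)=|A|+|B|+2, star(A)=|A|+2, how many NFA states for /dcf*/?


Syntax tree has 3 char leaf(s), 0 union(s), 1 star(s)
chars contribute 3×2 = 6; each union adds +2; each star adds +2
Total: 6 + 0 + 2 = 8 states


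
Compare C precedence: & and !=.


'!=' is equality (level 6); '&' is bitwise AND (level 5)
Higher level binds tighter
'!=' has higher precedence than '&'


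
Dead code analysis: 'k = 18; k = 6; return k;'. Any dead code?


first assignment to k is overwritten before any read
Dead: 'k = 18'


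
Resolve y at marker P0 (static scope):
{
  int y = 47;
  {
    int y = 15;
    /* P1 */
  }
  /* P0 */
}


y declared in the same block as P0
y = 47


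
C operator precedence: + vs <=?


'+' is additive (level 9); '<=' is relational (level 7)
Higher level binds tighter
'+' has higher precedence than '<='


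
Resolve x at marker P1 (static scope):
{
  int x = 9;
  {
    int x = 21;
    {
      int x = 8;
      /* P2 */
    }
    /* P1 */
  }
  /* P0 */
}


x declared in the same block as P1
x = 21


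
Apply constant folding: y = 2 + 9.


2 + 9 = 11 at compile time
Optimized: y = 11


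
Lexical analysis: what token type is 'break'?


Pattern: reserved word
Type: KEYWORD


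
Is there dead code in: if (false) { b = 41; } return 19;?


condition is constant false, so the whole block is unreachable
Dead: 'if (false) { b = 41; }'


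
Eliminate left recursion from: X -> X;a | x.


Left-recursive alternatives: X;a; non-recursive: x
Introduce X': X -> xX', X' -> ;aX' | ε


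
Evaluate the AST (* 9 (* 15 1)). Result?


Evaluate inner: (* 15 1) = 15
Evaluate root: (* 9 15) = 135
Result: 135


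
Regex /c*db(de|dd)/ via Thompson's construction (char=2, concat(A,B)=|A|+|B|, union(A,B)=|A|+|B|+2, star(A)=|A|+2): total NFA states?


Syntax tree has 7 char leaf(s), 1 union(s), 1 star(s)
chars contribute 7×2 = 14; each union adds +2; each star adds +2
Total: 14 + 2 + 2 = 18 states


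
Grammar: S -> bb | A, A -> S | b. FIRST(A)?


Per alternative of A: FIRST(S) = {b}; FIRST(b) = {b}
FIRST(A) = {b}


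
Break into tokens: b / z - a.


Scan left to right, longest-match per lexeme
Tokens: ID(b), OP(/), ID(z), OP(-), ID(a)


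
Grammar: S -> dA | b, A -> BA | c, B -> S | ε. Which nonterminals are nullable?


A nonterminal is nullable iff some alternative derives ε (directly, or every symbol in it is nullable)
Nullable: {B}


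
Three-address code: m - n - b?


Break into single-operator statements:
t1 = m - n
t2 = t1 - b


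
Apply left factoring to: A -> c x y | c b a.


Common prefix: 'c'
Factored: A -> c A', A' -> x y | b a


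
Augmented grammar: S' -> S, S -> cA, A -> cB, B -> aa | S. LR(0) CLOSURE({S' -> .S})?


Start: S' -> .S
For each item with dot before a nonterminal B, add B -> .γ for every B-production
Closure: [S' -> .S, S -> .cA]


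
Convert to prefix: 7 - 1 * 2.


'*' binds tighter: tree is (- 7 (* 1 2))
Prefix: - 7 * 1 2


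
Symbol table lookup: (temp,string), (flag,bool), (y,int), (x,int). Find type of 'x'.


Lookup 'x' → type int


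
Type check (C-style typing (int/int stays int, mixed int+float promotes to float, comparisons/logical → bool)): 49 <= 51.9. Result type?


Operand types: int <= float
Rule: comparison yields bool
Result type: bool


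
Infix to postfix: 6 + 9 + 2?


Left to right (same or higher precedence on left)
Postfix: 6 9 + 2 +


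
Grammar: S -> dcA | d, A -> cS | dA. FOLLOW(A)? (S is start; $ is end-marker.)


$ ∈ FOLLOW(S). For each A -> αBβ: add FIRST(β)\{ε} to FOLLOW(B); if β nullable, add FOLLOW(A).
FOLLOW(A) = {$}


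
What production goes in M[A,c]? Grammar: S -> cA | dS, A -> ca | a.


For [A, c]: 'c' ∈ FIRST(ca)
Entry: A -> ca


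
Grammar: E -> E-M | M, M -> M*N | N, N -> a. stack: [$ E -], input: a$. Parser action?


no handle ('E-' is not any RHS); shift 'a'
Action: shift


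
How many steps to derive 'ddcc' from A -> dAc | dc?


Derivation: A => dAc => ddcc
Steps: 2


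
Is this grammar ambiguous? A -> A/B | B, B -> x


precedence layered via separate nonterminal B: deterministic
Unambiguous


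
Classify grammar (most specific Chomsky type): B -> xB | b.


Right-linear: every RHS is a terminal or a terminal followed by one nonterminal
Classification: Type 3 (Regular)


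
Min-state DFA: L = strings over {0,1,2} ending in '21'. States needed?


Track the longest suffix of input matching a prefix of '21': 3 classes (prefixes of length 0..2)
Minimal DFA: 3 states


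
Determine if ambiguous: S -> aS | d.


right-linear, alternatives start with distinct terminals 'a' vs 'd': unique leftmost derivation
Unambiguous


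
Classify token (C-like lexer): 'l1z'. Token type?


Pattern: letter/underscore followed by alphanumerics, not a keyword
Type: IDENTIFIER


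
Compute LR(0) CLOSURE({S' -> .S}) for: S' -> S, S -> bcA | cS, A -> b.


Start: S' -> .S
For each item with dot before a nonterminal B, add B -> .γ for every B-production
Closure: [S' -> .S, S -> .bcA, S -> .cS]


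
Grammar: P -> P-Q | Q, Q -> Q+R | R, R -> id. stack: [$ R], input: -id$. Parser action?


'R' (not preceded by Q+) is the handle for Q -> R
Action: reduce (Q -> R)


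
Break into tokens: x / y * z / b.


Scan left to right, longest-match per lexeme
Tokens: ID(x), OP(/), ID(y), OP(*), ID(z), OP(/), ID(b)


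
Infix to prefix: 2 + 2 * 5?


'*' binds tighter: tree is (+ 2 (* 2 5))
Prefix: + 2 * 2 5


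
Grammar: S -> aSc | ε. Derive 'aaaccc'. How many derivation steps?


Derivation: S => aSc => aaScc => aaaSccc => aaaccc
Steps: 4


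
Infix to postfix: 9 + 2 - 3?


Left to right (same or higher precedence on left)
Postfix: 9 2 + 3 -


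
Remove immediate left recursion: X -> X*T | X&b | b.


Left-recursive alternatives: X*T, X&b; non-recursive: b
Introduce X': X -> bX', X' -> *TX' | &bX' | ε


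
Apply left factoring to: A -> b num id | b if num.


Common prefix: 'b'
Factored: A -> b A', A' -> num id | if num


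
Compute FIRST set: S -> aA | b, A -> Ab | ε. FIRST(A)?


Per alternative of A: FIRST(Ab) = {b}; FIRST(ε) = {ε}
FIRST(A) = {b, ε}


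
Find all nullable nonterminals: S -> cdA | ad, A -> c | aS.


A nonterminal is nullable iff some alternative derives ε (directly, or every symbol in it is nullable)
Nullable: {}


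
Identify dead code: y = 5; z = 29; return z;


y is assigned but never read
Dead: 'y = 5'


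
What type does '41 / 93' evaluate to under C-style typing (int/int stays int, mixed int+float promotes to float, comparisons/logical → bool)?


Operand types: int / int
Rule: mixed int/float promotes to float; int/int stays int
Result type: int


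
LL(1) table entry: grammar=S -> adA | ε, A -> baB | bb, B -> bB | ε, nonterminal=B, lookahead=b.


For [B, b]: 'b' ∈ FIRST(bB)
Entry: B -> bB


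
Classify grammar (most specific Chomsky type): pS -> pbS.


LHS has context (more than one symbol) and |LHS| ≤ |RHS|
Classification: Type 1 (Context-Sensitive)


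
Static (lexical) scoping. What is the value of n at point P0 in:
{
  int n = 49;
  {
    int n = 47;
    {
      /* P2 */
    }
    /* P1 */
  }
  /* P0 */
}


n declared in the same block as P0
n = 49


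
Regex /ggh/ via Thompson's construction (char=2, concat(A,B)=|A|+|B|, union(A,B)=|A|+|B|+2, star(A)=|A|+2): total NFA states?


Syntax tree has 3 char leaf(s), 0 union(s), 0 star(s)
chars contribute 3×2 = 6; each union adds +2; each star adds +2
Total: 6 + 0 + 0 = 6 states


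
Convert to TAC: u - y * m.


Break into single-operator statements:
t1 = y * m
t2 = u - t1


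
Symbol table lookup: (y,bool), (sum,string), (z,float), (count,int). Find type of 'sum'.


Lookup 'sum' → type string


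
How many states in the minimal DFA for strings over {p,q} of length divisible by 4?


Track length mod 4: states 0..3, accept at 0
Minimal DFA: 4 states


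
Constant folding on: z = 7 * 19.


7 * 19 = 133 at compile time
Optimized: z = 133


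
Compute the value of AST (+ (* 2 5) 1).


Evaluate inner: (* 2 5) = 10
Evaluate root: (+ 10 1) = 11
Result: 11


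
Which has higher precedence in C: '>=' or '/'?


'/' is multiplicative (level 10); '>=' is relational (level 7)
Higher level binds tighter
'/' has higher precedence than '>='


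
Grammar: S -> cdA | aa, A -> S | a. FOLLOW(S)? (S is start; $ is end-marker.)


$ ∈ FOLLOW(S). For each A -> αBβ: add FIRST(β)\{ε} to FOLLOW(B); if β nullable, add FOLLOW(A).
FOLLOW(S) = {$}


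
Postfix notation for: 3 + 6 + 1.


Left to right (same or higher precedence on left)
Postfix: 3 6 + 1 +


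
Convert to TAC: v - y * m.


Break into single-operator statements:
t1 = y * m
t2 = v - t1


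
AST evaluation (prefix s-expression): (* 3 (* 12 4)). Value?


Evaluate inner: (* 12 4) = 48
Evaluate root: (* 3 48) = 144
Result: 144


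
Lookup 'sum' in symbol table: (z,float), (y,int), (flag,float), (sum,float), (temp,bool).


Lookup 'sum' → type float


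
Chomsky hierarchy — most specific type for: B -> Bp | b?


Left-linear: every RHS is a terminal or one nonterminal followed by a terminal
Classification: Type 3 (Regular)


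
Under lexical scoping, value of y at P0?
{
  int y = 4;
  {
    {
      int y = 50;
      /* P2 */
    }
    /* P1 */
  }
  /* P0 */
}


y declared in the same block as P0
y = 4


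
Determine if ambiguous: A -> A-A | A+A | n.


'n-n+n' has two parse trees (no precedence encoded between - and +)
Ambiguous


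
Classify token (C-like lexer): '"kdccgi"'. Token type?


Pattern: double-quoted sequence
Type: STRING_LITERAL


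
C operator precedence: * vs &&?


'*' is multiplicative (level 10); '&&' is logical AND (level 2)
Higher level binds tighter
'*' has higher precedence than '&&'


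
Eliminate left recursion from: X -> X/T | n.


Left-recursive alternatives: X/T; non-recursive: n
Introduce X': X -> nX', X' -> /TX' | ε


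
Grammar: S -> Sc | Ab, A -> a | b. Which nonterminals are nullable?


A nonterminal is nullable iff some alternative derives ε (directly, or every symbol in it is nullable)
Nullable: {}


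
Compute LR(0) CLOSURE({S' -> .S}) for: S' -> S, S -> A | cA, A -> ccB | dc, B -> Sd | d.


Start: S' -> .S
For each item with dot before a nonterminal B, add B -> .γ for every B-production
Closure: [S' -> .S, S -> .A, S -> .cA, A -> .ccB, A -> .dc]


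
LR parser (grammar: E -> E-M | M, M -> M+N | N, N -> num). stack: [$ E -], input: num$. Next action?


no handle ('E-' is not any RHS); shift 'num'
Action: shift


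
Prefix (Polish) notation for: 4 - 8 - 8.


left-to-right (same/higher precedence on left): tree is (- (- 4 8) 8)
Prefix: - - 4 8 8


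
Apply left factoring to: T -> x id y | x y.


Common prefix: 'x'
Factored: T -> x T', T' -> id y | y


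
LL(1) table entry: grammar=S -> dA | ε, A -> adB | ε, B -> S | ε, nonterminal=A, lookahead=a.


For [A, a]: 'a' ∈ FIRST(adB)
Entry: A -> adB


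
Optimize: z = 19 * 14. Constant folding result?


19 * 14 = 266 at compile time
Optimized: z = 266


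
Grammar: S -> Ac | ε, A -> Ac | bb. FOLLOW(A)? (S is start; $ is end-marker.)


$ ∈ FOLLOW(S). For each A -> αBβ: add FIRST(β)\{ε} to FOLLOW(B); if β nullable, add FOLLOW(A).
FOLLOW(A) = {c}


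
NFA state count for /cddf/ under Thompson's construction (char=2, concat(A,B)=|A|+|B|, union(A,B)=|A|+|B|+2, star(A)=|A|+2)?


Syntax tree has 4 char leaf(s), 0 union(s), 0 star(s)
chars contribute 4×2 = 8; each union adds +2; each star adds +2
Total: 8 + 0 + 0 = 8 states


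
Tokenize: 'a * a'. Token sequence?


Scan left to right, longest-match per lexeme
Tokens: ID(a), OP(*), ID(a)


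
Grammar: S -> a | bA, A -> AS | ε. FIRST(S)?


Per alternative of S: FIRST(a) = {a}; FIRST(bA) = {b}
FIRST(S) = {a, b}


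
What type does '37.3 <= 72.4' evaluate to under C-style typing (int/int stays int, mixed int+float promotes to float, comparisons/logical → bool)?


Operand types: float <= float
Rule: comparison yields bool
Result type: bool


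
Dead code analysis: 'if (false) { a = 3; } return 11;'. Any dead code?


condition is constant false, so the whole block is unreachable
Dead: 'if (false) { a = 3; }'


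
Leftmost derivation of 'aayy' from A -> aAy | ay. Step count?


Derivation: A => aAy => aayy
Steps: 2


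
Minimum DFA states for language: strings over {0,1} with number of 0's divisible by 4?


Track (count of 0) mod 4: states 0..3, accept at 0
Minimal DFA: 4 states


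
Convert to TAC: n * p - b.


Break into single-operator statements:
t1 = n * p
t2 = t1 - b


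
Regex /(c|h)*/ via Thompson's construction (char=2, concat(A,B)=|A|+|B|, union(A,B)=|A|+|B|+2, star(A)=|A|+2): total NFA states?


Syntax tree has 2 char leaf(s), 1 union(s), 1 star(s)
chars contribute 2×2 = 4; each union adds +2; each star adds +2
Total: 4 + 2 + 2 = 8 states


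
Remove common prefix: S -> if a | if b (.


Common prefix: 'if'
Factored: S -> if S', S' -> a | b (


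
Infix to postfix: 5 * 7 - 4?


Left to right (same or higher precedence on left)
Postfix: 5 7 * 4 -


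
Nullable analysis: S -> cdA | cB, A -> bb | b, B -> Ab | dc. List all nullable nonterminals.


A nonterminal is nullable iff some alternative derives ε (directly, or every symbol in it is nullable)
Nullable: {}


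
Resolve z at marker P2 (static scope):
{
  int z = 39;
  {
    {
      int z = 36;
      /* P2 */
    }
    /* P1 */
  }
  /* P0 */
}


z declared in the same block as P2
z = 36


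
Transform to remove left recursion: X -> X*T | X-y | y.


Left-recursive alternatives: X*T, X-y; non-recursive: y
Introduce X': X -> yX', X' -> *TX' | -yX' | ε


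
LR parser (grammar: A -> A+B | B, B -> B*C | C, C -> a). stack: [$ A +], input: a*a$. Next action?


no handle ('A+' is not any RHS); shift 'a'
Action: shift


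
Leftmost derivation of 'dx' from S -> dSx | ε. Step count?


Derivation: S => dSx => dx
Steps: 2


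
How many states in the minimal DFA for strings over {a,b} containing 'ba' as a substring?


KMP-style automaton: 2 progress states + 1 absorbing accept = 3
Minimal DFA: 3 states


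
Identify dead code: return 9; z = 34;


statement follows a return and is unreachable
Dead: 'z = 34'


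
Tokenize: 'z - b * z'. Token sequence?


Scan left to right, longest-match per lexeme
Tokens: ID(z), OP(-), ID(b), OP(*), ID(z)


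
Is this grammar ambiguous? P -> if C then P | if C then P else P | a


dangling else: 'if C then if C then a else a' parses two ways
Ambiguous


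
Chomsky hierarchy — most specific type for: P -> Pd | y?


Left-linear: every RHS is a terminal or one nonterminal followed by a terminal
Classification: Type 3 (Regular)


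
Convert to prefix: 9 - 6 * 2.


'*' binds tighter: tree is (- 9 (* 6 2))
Prefix: - 9 * 6 2


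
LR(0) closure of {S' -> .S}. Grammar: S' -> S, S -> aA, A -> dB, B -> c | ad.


Start: S' -> .S
For each item with dot before a nonterminal B, add B -> .γ for every B-production
Closure: [S' -> .S, S -> .aA]


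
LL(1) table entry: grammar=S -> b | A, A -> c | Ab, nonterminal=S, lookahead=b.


For [S, b]: 'b' ∈ FIRST(b)
Entry: S -> b


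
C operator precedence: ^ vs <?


'<' is relational (level 7); '^' is bitwise XOR (level 4)
Higher level binds tighter
'<' has higher precedence than '^'


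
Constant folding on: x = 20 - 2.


20 - 2 = 18 at compile time
Optimized: x = 18


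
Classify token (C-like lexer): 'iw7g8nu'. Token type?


Pattern: letter/underscore followed by alphanumerics, not a keyword
Type: IDENTIFIER


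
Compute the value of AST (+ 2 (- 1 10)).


Evaluate inner: (- 1 10) = -9
Evaluate root: (+ 2 -9) = -7
Result: -7


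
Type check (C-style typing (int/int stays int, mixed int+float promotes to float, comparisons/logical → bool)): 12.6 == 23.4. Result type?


Operand types: float == float
Rule: comparison yields bool
Result type: bool


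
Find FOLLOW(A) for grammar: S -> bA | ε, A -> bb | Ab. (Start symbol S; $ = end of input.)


$ ∈ FOLLOW(S). For each A -> αBβ: add FIRST(β)\{ε} to FOLLOW(B); if β nullable, add FOLLOW(A).
FOLLOW(A) = {$, b}


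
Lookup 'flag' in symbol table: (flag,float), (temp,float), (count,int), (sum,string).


Lookup 'flag' → type float


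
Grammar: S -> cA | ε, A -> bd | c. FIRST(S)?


Per alternative of S: FIRST(cA) = {c}; FIRST(ε) = {ε}
FIRST(S) = {c, ε}


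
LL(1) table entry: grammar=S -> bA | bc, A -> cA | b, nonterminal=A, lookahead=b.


For [A, b]: 'b' ∈ FIRST(b)
Entry: A -> b


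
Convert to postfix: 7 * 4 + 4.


Left to right (same or higher precedence on left)
Postfix: 7 4 * 4 +


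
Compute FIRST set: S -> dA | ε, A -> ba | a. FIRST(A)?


Per alternative of A: FIRST(ba) = {b}; FIRST(a) = {a}
FIRST(A) = {a, b}


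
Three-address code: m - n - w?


Break into single-operator statements:
t1 = m - n
t2 = t1 - w


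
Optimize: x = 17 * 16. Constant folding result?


17 * 16 = 272 at compile time
Optimized: x = 272


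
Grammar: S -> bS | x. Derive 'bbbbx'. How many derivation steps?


Derivation: S => bS => bbS => bbbS => bbbbS => bbbbx
Steps: 5


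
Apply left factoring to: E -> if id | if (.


Common prefix: 'if'
Factored: E -> if E', E' -> id | (


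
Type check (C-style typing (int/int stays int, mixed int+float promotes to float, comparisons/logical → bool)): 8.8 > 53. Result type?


Operand types: float > int
Rule: comparison yields bool
Result type: bool


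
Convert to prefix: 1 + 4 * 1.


'*' binds tighter: tree is (+ 1 (* 4 1))
Prefix: + 1 * 4 1


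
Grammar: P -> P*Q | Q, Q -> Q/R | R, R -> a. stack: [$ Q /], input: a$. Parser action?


no handle; shift 'a'
Action: shift


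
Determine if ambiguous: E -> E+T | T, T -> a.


precedence layered via separate nonterminal T: deterministic
Unambiguous


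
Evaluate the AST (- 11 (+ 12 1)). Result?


Evaluate inner: (+ 12 1) = 13
Evaluate root: (- 11 13) = -2
Result: -2


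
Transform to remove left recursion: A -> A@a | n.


Left-recursive alternatives: A@a; non-recursive: n
Introduce A': A -> nA', A' -> @aA' | ε


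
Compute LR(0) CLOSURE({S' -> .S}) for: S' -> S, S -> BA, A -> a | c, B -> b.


Start: S' -> .S
For each item with dot before a nonterminal B, add B -> .γ for every B-production
Closure: [S' -> .S, S -> .BA, B -> .b]


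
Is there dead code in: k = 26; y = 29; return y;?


k is assigned but never read
Dead: 'k = 26'


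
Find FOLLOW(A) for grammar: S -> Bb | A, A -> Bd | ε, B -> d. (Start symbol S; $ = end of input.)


$ ∈ FOLLOW(S). For each A -> αBβ: add FIRST(β)\{ε} to FOLLOW(B); if β nullable, add FOLLOW(A).
FOLLOW(A) = {$}
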